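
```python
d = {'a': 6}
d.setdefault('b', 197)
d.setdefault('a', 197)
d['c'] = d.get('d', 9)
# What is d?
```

After line 1: d = {'a': 6}
After line 2 (setdefault adds 'b'=197): d = {'a': 6, 'b': 197}
After line 3 (setdefault 'a' no-op, already exists): d = {'a': 6, 'b': 197}
After line 4 (get('d', 9) returns default since 'd' not in d): d = {'a': 6, 'b': 197, 'c': 9}

{'a': 6, 'b': 197, 'c': 9}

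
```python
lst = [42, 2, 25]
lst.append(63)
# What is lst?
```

[42, 2, 25, 63]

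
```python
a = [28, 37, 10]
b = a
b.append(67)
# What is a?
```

After line 1: a = [28, 37, 10]
After line 2 (b = a is an alias, same object): a = [28, 37, 10], b = [28, 37, 10]
After line 3 (b.append mutates the shared list): a = [28, 37, 10, 67], b = [28, 37, 10, 67]

[28, 37, 10, 67]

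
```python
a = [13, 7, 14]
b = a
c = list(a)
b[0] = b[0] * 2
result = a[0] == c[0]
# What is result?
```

After line 1: a = [13, 7, 14]
After line 2 (b = a, alias): a = [13, 7, 14], b = [13, 7, 14]
After line 3 (c = list(a) is a copy, new object): c = [13, 7, 14]
After line 4 (b[0] = 13 * 2 = 26; mutates shared a/b): a = b = [26, 7, 14], c = [13, 7, 14]
After line 5 (a[0] = 26, c[0] = 13; result = False)

False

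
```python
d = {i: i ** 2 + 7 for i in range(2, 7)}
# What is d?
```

{2: 11, 3: 16, 4: 23, 5: 32, 6: 43}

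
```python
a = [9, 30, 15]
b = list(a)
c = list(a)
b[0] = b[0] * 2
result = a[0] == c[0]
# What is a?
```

After line 1: a = [9, 30, 15]
After line 2 (b = list(a), copy): a = [9, 30, 15], b = [9, 30, 15]
After line 3 (c = list(a) is a copy, new object): c = [9, 30, 15]
After line 4 (b[0] = 9 * 2 = 18; only b mutates (copy)): a = [9, 30, 15], b = [18, 30, 15], c = [9, 30, 15]
After line 5 (a[0] = 9, c[0] = 9; result = True)

[9, 30, 15]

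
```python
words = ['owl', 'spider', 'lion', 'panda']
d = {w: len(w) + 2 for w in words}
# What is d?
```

{'owl': 5, 'spider': 8, 'lion': 6, 'panda': 7}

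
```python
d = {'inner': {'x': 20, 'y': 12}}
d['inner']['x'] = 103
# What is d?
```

After line 1: d = {'inner': {'x': 20, 'y': 12}}
After line 2 (inner x overwritten): d = {'inner': {'x': 103, 'y': 12}}

{'inner': {'x': 103, 'y': 12}}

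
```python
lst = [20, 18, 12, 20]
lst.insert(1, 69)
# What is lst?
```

[20, 69, 18, 12, 20]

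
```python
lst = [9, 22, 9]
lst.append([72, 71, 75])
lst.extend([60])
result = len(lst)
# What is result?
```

After line 1: lst = [9, 22, 9]
After line 2 (append adds [72, 71, 75] as single element): lst = [9, 22, 9, [72, 71, 75]]
After line 3 (extend unpacks [60], adds 60): lst = [9, 22, 9, [72, 71, 75], 60]
After line 4: result = len(lst) = 5

5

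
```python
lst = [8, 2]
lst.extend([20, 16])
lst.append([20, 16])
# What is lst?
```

After line 1: lst = [8, 2]
After line 2 (extend unpacks [20, 16]): lst = [8, 2, 20, 16]
After line 3 (append adds [20, 16] as single element): lst = [8, 2, 20, 16, [20, 16]]

[8, 2, 20, 16, [20, 16]]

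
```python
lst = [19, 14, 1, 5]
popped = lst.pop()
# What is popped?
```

5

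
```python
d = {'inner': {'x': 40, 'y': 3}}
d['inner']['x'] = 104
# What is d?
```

After line 1: d = {'inner': {'x': 40, 'y': 3}}
After line 2 (inner x overwritten): d = {'inner': {'x': 104, 'y': 3}}

{'inner': {'x': 104, 'y': 3}}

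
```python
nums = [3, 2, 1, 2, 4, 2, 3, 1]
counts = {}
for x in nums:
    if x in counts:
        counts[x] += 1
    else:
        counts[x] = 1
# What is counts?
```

Initial: counts = {}, nums = [3, 2, 1, 2, 4, 2, 3, 1]
See 3: counts = {3: 1}
See 2: counts = {3: 1, 2: 1}
See 1: counts = {3: 1, 2: 1, 1: 1}
See 2: counts = {3: 1, 2: 2, 1: 1}
See 4: counts = {3: 1, 2: 2, 1: 1, 4: 1}
See 2: counts = {3: 1, 2: 3, 1: 1, 4: 1}
See 3: counts = {3: 2, 2: 3, 1: 1, 4: 1}
See 1: counts = {3: 2, 2: 3, 1: 2, 4: 1}

{3: 2, 2: 3, 1: 2, 4: 1}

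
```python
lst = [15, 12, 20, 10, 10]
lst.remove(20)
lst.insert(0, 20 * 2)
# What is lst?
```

After line 1: lst = [15, 12, 20, 10, 10]
After line 2 (remove first 20): lst = [15, 12, 10, 10]
After line 3 (insert 40 at index 0): lst = [40, 15, 12, 10, 10]

[40, 15, 12, 10, 10]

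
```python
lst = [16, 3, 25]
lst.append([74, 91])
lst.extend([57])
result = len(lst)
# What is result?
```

After line 1: lst = [16, 3, 25]
After line 2 (append adds [74, 91] as single element): lst = [16, 3, 25, [74, 91]]
After line 3 (extend unpacks [57], adds 57): lst = [16, 3, 25, [74, 91], 57]
After line 4: result = len(lst) = 5

5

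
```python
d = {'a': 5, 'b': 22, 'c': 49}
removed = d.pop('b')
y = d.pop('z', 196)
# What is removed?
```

After line 1: d = {'a': 5, 'b': 22, 'c': 49}
After line 2 (pop 'b' returns 22): d = {'a': 5, 'c': 49}, removed = 22
After line 3 (pop 'z' missing, returns default 196): d = {'a': 5, 'c': 49}, y = 196

22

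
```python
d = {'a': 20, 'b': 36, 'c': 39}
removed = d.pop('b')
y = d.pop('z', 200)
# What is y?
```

After line 1: d = {'a': 20, 'b': 36, 'c': 39}
After line 2 (pop 'b' returns 36): d = {'a': 20, 'c': 39}, removed = 36
After line 3 (pop 'z' missing, returns default 200): d = {'a': 20, 'c': 39}, y = 200

200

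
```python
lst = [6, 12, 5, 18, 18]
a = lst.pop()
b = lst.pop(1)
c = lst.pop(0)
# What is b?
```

After line 1: lst = [6, 12, 5, 18, 18]
After line 2 (pop() -> a = 18): lst = [6, 12, 5, 18]
After line 3 (pop(1) -> b = 12): lst = [6, 5, 18]
After line 4 (pop(0) -> c = 6): lst = [5, 18]

12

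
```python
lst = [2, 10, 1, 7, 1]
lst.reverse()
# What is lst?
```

[1, 7, 1, 10, 2]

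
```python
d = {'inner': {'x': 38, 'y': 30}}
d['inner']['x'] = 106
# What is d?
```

After line 1: d = {'inner': {'x': 38, 'y': 30}}
After line 2 (inner x overwritten): d = {'inner': {'x': 106, 'y': 30}}

{'inner': {'x': 106, 'y': 30}}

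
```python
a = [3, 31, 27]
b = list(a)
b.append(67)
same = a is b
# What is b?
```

After line 1: a = [3, 31, 27]
After line 2 (b = list(a) is a shallow copy, new object): a = [3, 31, 27], b = [3, 31, 27]
After line 3 (append only mutates b): a = [3, 31, 27], b = [3, 31, 27, 67]
After line 4 (same = a is b; different objects -> False): same = False

[3, 31, 27, 67]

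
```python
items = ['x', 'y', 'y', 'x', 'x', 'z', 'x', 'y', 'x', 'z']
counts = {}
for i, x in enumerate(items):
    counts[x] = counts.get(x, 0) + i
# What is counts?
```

Initial: counts = {}, items = ['x', 'y', 'y', 'x', 'x', 'z', 'x', 'y', 'x', 'z']
i=0, x='x': counts = {'x': 0}
i=1, x='y': counts = {'x': 0, 'y': 1}
i=2, x='y': counts = {'x': 0, 'y': 3}
i=3, x='x': counts = {'x': 3, 'y': 3}
i=4, x='x': counts = {'x': 7, 'y': 3}
i=5, x='z': counts = {'x': 7, 'y': 3, 'z': 5}
i=6, x='x': counts = {'x': 13, 'y': 3, 'z': 5}
i=7, x='y': counts = {'x': 13, 'y': 10, 'z': 5}
i=8, x='x': counts = {'x': 21, 'y': 10, 'z': 5}
i=9, x='z': counts = {'x': 21, 'y': 10, 'z': 14}

{'x': 21, 'y': 10, 'z': 14}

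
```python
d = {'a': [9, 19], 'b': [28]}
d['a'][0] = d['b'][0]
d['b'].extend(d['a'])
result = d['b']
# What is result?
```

After line 1: d = {'a': [9, 19], 'b': [28]}
After line 2 (a[0] = b[0] = 28): d = {'a': [28, 19], 'b': [28]}
After line 3 (b.extend(a) appends [28, 19]): d = {'a': [28, 19], 'b': [28, 28, 19]}
After line 4: result = d['b'] = [28, 28, 19]

[28, 28, 19]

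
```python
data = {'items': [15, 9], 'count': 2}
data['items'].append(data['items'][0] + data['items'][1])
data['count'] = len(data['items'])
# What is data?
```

After line 1: data = {'items': [15, 9], 'count': 2}
After line 2 (append 15 + 9 = 24): data = {'items': [15, 9, 24], 'count': 2}
After line 3 (count = len(items) = 3): data = {'items': [15, 9, 24], 'count': 3}

{'items': [15, 9, 24], 'count': 3}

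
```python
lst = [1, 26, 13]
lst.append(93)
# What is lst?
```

[1, 26, 13, 93]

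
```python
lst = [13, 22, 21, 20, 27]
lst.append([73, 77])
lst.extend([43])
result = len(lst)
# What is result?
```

After line 1: lst = [13, 22, 21, 20, 27]
After line 2 (append adds [73, 77] as single element): lst = [13, 22, 21, 20, 27, [73, 77]]
After line 3 (extend unpacks [43], adds 43): lst = [13, 22, 21, 20, 27, [73, 77], 43]
After line 4: result = len(lst) = 7

7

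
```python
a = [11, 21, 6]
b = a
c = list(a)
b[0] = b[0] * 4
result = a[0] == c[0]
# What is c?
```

After line 1: a = [11, 21, 6]
After line 2 (b = a, alias): a = [11, 21, 6], b = [11, 21, 6]
After line 3 (c = list(a) is a copy, new object): c = [11, 21, 6]
After line 4 (b[0] = 11 * 4 = 44; mutates shared a/b): a = b = [44, 21, 6], c = [11, 21, 6]
After line 5 (a[0] = 44, c[0] = 11; result = False)

[11, 21, 6]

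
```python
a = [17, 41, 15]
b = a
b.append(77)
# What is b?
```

After line 1: a = [17, 41, 15]
After line 2 (b = a is an alias, same object): a = [17, 41, 15], b = [17, 41, 15]
After line 3 (b.append mutates the shared list): a = [17, 41, 15, 77], b = [17, 41, 15, 77]

[17, 41, 15, 77]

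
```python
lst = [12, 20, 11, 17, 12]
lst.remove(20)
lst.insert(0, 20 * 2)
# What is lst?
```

After line 1: lst = [12, 20, 11, 17, 12]
After line 2 (remove first 20): lst = [12, 11, 17, 12]
After line 3 (insert 40 at index 0): lst = [40, 12, 11, 17, 12]

[40, 12, 11, 17, 12]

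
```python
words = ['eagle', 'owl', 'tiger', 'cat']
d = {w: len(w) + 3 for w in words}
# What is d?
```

{'eagle': 8, 'owl': 6, 'tiger': 8, 'cat': 6}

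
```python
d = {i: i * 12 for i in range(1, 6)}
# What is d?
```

{1: 12, 2: 24, 3: 36, 4: 48, 5: 60}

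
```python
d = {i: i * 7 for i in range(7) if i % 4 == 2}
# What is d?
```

{2: 14, 6: 42}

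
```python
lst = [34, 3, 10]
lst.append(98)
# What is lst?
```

[34, 3, 10, 98]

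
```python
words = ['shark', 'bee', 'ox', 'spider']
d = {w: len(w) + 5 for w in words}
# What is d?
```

{'shark': 10, 'bee': 8, 'ox': 7, 'spider': 11}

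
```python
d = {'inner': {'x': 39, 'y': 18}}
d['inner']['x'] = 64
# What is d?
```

After line 1: d = {'inner': {'x': 39, 'y': 18}}
After line 2 (inner x overwritten): d = {'inner': {'x': 64, 'y': 18}}

{'inner': {'x': 64, 'y': 18}}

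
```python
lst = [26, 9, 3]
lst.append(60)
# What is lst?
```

[26, 9, 3, 60]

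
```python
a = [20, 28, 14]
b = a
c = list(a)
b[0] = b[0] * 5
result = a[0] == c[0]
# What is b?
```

After line 1: a = [20, 28, 14]
After line 2 (b = a, alias): a = [20, 28, 14], b = [20, 28, 14]
After line 3 (c = list(a) is a copy, new object): c = [20, 28, 14]
After line 4 (b[0] = 20 * 5 = 100; mutates shared a/b): a = b = [100, 28, 14], c = [20, 28, 14]
After line 5 (a[0] = 100, c[0] = 20; result = False)

[100, 28, 14]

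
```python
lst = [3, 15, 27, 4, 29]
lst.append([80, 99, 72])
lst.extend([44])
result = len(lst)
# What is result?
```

After line 1: lst = [3, 15, 27, 4, 29]
After line 2 (append adds [80, 99, 72] as single element): lst = [3, 15, 27, 4, 29, [80, 99, 72]]
After line 3 (extend unpacks [44], adds 44): lst = [3, 15, 27, 4, 29, [80, 99, 72], 44]
After line 4: result = len(lst) = 7

7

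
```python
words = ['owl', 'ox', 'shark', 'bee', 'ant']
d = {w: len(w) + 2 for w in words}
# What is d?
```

{'owl': 5, 'ox': 4, 'shark': 7, 'bee': 5, 'ant': 5}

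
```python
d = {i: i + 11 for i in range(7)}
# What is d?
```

{0: 11, 1: 12, 2: 13, 3: 14, 4: 15, 5: 16, 6: 17}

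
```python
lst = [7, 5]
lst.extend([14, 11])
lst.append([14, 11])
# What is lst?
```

After line 1: lst = [7, 5]
After line 2 (extend unpacks [14, 11]): lst = [7, 5, 14, 11]
After line 3 (append adds [14, 11] as single element): lst = [7, 5, 14, 11, [14, 11]]

[7, 5, 14, 11, [14, 11]]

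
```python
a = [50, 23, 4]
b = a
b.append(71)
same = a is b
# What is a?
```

After line 1: a = [50, 23, 4]
After line 2 (b = a is an alias, same object): a = [50, 23, 4], b = [50, 23, 4]
After line 3 (b.append mutates the shared list): a = [50, 23, 4, 71], b = [50, 23, 4, 71]
After line 4 (same = a is b; same object -> True): same = True

[50, 23, 4, 71]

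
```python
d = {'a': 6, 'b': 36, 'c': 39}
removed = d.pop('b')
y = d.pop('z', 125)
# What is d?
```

After line 1: d = {'a': 6, 'b': 36, 'c': 39}
After line 2 (pop 'b' returns 36): d = {'a': 6, 'c': 39}, removed = 36
After line 3 (pop 'z' missing, returns default 125): d = {'a': 6, 'c': 39}, y = 125

{'a': 6, 'c': 39}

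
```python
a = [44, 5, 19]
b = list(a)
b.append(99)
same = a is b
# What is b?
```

After line 1: a = [44, 5, 19]
After line 2 (b = list(a) is a shallow copy, new object): a = [44, 5, 19], b = [44, 5, 19]
After line 3 (append only mutates b): a = [44, 5, 19], b = [44, 5, 19, 99]
After line 4 (same = a is b; different objects -> False): same = False

[44, 5, 19, 99]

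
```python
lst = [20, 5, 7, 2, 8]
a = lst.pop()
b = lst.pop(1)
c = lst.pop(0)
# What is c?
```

After line 1: lst = [20, 5, 7, 2, 8]
After line 2 (pop() -> a = 8): lst = [20, 5, 7, 2]
After line 3 (pop(1) -> b = 5): lst = [20, 7, 2]
After line 4 (pop(0) -> c = 20): lst = [7, 2]

20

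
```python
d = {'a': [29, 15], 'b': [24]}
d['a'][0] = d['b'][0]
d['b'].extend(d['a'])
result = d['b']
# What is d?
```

After line 1: d = {'a': [29, 15], 'b': [24]}
After line 2 (a[0] = b[0] = 24): d = {'a': [24, 15], 'b': [24]}
After line 3 (b.extend(a) appends [24, 15]): d = {'a': [24, 15], 'b': [24, 24, 15]}
After line 4: result = d['b'] = [24, 24, 15]

{'a': [24, 15], 'b': [24, 24, 15]}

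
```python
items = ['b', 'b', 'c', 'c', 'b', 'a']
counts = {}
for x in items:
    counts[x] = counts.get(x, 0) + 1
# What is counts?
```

Initial: counts = {}, items = ['b', 'b', 'c', 'c', 'b', 'a']
See 'b': counts = {'b': 1}
See 'b': counts = {'b': 2}
See 'c': counts = {'b': 2, 'c': 1}
See 'c': counts = {'b': 2, 'c': 2}
See 'b': counts = {'b': 3, 'c': 2}
See 'a': counts = {'b': 3, 'c': 2, 'a': 1}

{'b': 3, 'c': 2, 'a': 1}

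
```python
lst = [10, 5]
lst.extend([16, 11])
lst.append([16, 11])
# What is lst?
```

After line 1: lst = [10, 5]
After line 2 (extend unpacks [16, 11]): lst = [10, 5, 16, 11]
After line 3 (append adds [16, 11] as single element): lst = [10, 5, 16, 11, [16, 11]]

[10, 5, 16, 11, [16, 11]]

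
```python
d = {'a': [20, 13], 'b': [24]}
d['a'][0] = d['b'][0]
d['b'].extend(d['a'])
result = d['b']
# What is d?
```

After line 1: d = {'a': [20, 13], 'b': [24]}
After line 2 (a[0] = b[0] = 24): d = {'a': [24, 13], 'b': [24]}
After line 3 (b.extend(a) appends [24, 13]): d = {'a': [24, 13], 'b': [24, 24, 13]}
After line 4: result = d['b'] = [24, 24, 13]

{'a': [24, 13], 'b': [24, 24, 13]}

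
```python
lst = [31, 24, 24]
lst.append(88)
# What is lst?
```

[31, 24, 24, 88]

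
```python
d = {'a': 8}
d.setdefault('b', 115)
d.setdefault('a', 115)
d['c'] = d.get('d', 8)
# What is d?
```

After line 1: d = {'a': 8}
After line 2 (setdefault adds 'b'=115): d = {'a': 8, 'b': 115}
After line 3 (setdefault 'a' no-op, already exists): d = {'a': 8, 'b': 115}
After line 4 (get('d', 8) returns default since 'd' not in d): d = {'a': 8, 'b': 115, 'c': 8}

{'a': 8, 'b': 115, 'c': 8}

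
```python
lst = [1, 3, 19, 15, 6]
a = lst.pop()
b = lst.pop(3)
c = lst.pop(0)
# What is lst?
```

After line 1: lst = [1, 3, 19, 15, 6]
After line 2 (pop() -> a = 6): lst = [1, 3, 19, 15]
After line 3 (pop(3) -> b = 15): lst = [1, 3, 19]
After line 4 (pop(0) -> c = 1): lst = [3, 19]

[3, 19]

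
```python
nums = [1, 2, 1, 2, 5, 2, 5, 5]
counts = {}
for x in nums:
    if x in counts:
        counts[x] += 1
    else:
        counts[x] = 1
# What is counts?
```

Initial: counts = {}, nums = [1, 2, 1, 2, 5, 2, 5, 5]
See 1: counts = {1: 1}
See 2: counts = {1: 1, 2: 1}
See 1: counts = {1: 2, 2: 1}
See 2: counts = {1: 2, 2: 2}
See 5: counts = {1: 2, 2: 2, 5: 1}
See 2: counts = {1: 2, 2: 3, 5: 1}
See 5: counts = {1: 2, 2: 3, 5: 2}
See 5: counts = {1: 2, 2: 3, 5: 3}

{1: 2, 2: 3, 5: 3}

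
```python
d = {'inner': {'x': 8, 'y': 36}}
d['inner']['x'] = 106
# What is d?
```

After line 1: d = {'inner': {'x': 8, 'y': 36}}
After line 2 (inner x overwritten): d = {'inner': {'x': 106, 'y': 36}}

{'inner': {'x': 106, 'y': 36}}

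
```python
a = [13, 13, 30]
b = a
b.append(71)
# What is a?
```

After line 1: a = [13, 13, 30]
After line 2 (b = a is an alias, same object): a = [13, 13, 30], b = [13, 13, 30]
After line 3 (b.append mutates the shared list): a = [13, 13, 30, 71], b = [13, 13, 30, 71]

[13, 13, 30, 71]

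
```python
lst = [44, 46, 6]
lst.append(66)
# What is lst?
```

[44, 46, 6, 66]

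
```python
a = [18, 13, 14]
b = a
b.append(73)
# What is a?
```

After line 1: a = [18, 13, 14]
After line 2 (b = a is an alias, same object): a = [18, 13, 14], b = [18, 13, 14]
After line 3 (b.append mutates the shared list): a = [18, 13, 14, 73], b = [18, 13, 14, 73]

[18, 13, 14, 73]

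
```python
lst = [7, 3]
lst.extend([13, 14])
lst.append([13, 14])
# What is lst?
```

After line 1: lst = [7, 3]
After line 2 (extend unpacks [13, 14]): lst = [7, 3, 13, 14]
After line 3 (append adds [13, 14] as single element): lst = [7, 3, 13, 14, [13, 14]]

[7, 3, 13, 14, [13, 14]]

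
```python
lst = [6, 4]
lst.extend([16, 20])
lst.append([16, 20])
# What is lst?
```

After line 1: lst = [6, 4]
After line 2 (extend unpacks [16, 20]): lst = [6, 4, 16, 20]
After line 3 (append adds [16, 20] as single element): lst = [6, 4, 16, 20, [16, 20]]

[6, 4, 16, 20, [16, 20]]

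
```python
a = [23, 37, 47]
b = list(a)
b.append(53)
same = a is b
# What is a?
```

After line 1: a = [23, 37, 47]
After line 2 (b = list(a) is a shallow copy, new object): a = [23, 37, 47], b = [23, 37, 47]
After line 3 (append only mutates b): a = [23, 37, 47], b = [23, 37, 47, 53]
After line 4 (same = a is b; different objects -> False): same = False

[23, 37, 47]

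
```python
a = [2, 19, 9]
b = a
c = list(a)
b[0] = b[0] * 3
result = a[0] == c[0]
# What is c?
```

After line 1: a = [2, 19, 9]
After line 2 (b = a, alias): a = [2, 19, 9], b = [2, 19, 9]
After line 3 (c = list(a) is a copy, new object): c = [2, 19, 9]
After line 4 (b[0] = 2 * 3 = 6; mutates shared a/b): a = b = [6, 19, 9], c = [2, 19, 9]
After line 5 (a[0] = 6, c[0] = 2; result = False)

[2, 19, 9]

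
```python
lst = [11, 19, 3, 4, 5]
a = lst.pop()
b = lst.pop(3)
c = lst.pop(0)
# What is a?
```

After line 1: lst = [11, 19, 3, 4, 5]
After line 2 (pop() -> a = 5): lst = [11, 19, 3, 4]
After line 3 (pop(3) -> b = 4): lst = [11, 19, 3]
After line 4 (pop(0) -> c = 11): lst = [19, 3]

5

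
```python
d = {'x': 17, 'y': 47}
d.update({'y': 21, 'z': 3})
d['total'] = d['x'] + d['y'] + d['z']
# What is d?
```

After line 1: d = {'x': 17, 'y': 47}
After line 2 (y overwritten, z added): d = {'x': 17, 'y': 21, 'z': 3}
After line 3 (total = 17 + 21 + 3 = 41): d = {'x': 17, 'y': 21, 'z': 3, 'total': 41}

{'x': 17, 'y': 21, 'z': 3, 'total': 41}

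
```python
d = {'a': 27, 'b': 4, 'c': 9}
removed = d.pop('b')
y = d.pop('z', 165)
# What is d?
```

After line 1: d = {'a': 27, 'b': 4, 'c': 9}
After line 2 (pop 'b' returns 4): d = {'a': 27, 'c': 9}, removed = 4
After line 3 (pop 'z' missing, returns default 165): d = {'a': 27, 'c': 9}, y = 165

{'a': 27, 'c': 9}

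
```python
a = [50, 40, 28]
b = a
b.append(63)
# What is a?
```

After line 1: a = [50, 40, 28]
After line 2 (b = a is an alias, same object): a = [50, 40, 28], b = [50, 40, 28]
After line 3 (b.append mutates the shared list): a = [50, 40, 28, 63], b = [50, 40, 28, 63]

[50, 40, 28, 63]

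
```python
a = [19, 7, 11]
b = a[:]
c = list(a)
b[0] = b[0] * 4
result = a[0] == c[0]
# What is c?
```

After line 1: a = [19, 7, 11]
After line 2 (b = a[:], copy): a = [19, 7, 11], b = [19, 7, 11]
After line 3 (c = list(a) is a copy, new object): c = [19, 7, 11]
After line 4 (b[0] = 19 * 4 = 76; only b mutates (copy)): a = [19, 7, 11], b = [76, 7, 11], c = [19, 7, 11]
After line 5 (a[0] = 19, c[0] = 19; result = True)

[19, 7, 11]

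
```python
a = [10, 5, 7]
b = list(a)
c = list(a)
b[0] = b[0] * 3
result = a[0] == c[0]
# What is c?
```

After line 1: a = [10, 5, 7]
After line 2 (b = list(a), copy): a = [10, 5, 7], b = [10, 5, 7]
After line 3 (c = list(a) is a copy, new object): c = [10, 5, 7]
After line 4 (b[0] = 10 * 3 = 30; only b mutates (copy)): a = [10, 5, 7], b = [30, 5, 7], c = [10, 5, 7]
After line 5 (a[0] = 10, c[0] = 10; result = True)

[10, 5, 7]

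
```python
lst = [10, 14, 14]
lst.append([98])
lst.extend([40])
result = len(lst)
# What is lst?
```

After line 1: lst = [10, 14, 14]
After line 2 (append adds [98] as single element): lst = [10, 14, 14, [98]]
After line 3 (extend unpacks [40], adds 40): lst = [10, 14, 14, [98], 40]
After line 4: result = len(lst) = 5

[10, 14, 14, [98], 40]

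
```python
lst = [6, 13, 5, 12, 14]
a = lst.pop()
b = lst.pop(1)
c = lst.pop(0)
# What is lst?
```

After line 1: lst = [6, 13, 5, 12, 14]
After line 2 (pop() -> a = 14): lst = [6, 13, 5, 12]
After line 3 (pop(1) -> b = 13): lst = [6, 5, 12]
After line 4 (pop(0) -> c = 6): lst = [5, 12]

[5, 12]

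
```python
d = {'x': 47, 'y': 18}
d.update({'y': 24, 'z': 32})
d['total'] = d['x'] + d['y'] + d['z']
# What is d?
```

After line 1: d = {'x': 47, 'y': 18}
After line 2 (y overwritten, z added): d = {'x': 47, 'y': 24, 'z': 32}
After line 3 (total = 47 + 24 + 32 = 103): d = {'x': 47, 'y': 24, 'z': 32, 'total': 103}

{'x': 47, 'y': 24, 'z': 32, 'total': 103}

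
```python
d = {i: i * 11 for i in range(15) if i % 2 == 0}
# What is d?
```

{0: 0, 2: 22, 4: 44, 6: 66, 8: 88, 10: 110, 12: 132, 14: 154}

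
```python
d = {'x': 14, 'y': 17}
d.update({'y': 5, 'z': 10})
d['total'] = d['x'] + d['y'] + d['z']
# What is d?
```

After line 1: d = {'x': 14, 'y': 17}
After line 2 (y overwritten, z added): d = {'x': 14, 'y': 5, 'z': 10}
After line 3 (total = 14 + 5 + 10 = 29): d = {'x': 14, 'y': 5, 'z': 10, 'total': 29}

{'x': 14, 'y': 5, 'z': 10, 'total': 29}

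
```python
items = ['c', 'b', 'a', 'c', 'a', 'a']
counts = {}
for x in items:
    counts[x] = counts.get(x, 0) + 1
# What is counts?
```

Initial: counts = {}, items = ['c', 'b', 'a', 'c', 'a', 'a']
See 'c': counts = {'c': 1}
See 'b': counts = {'c': 1, 'b': 1}
See 'a': counts = {'c': 1, 'b': 1, 'a': 1}
See 'c': counts = {'c': 2, 'b': 1, 'a': 1}
See 'a': counts = {'c': 2, 'b': 1, 'a': 2}
See 'a': counts = {'c': 2, 'b': 1, 'a': 3}

{'c': 2, 'b': 1, 'a': 3}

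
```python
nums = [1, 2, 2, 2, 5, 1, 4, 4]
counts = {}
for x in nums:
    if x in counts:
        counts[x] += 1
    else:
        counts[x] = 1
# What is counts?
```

Initial: counts = {}, nums = [1, 2, 2, 2, 5, 1, 4, 4]
See 1: counts = {1: 1}
See 2: counts = {1: 1, 2: 1}
See 2: counts = {1: 1, 2: 2}
See 2: counts = {1: 1, 2: 3}
See 5: counts = {1: 1, 2: 3, 5: 1}
See 1: counts = {1: 2, 2: 3, 5: 1}
See 4: counts = {1: 2, 2: 3, 5: 1, 4: 1}
See 4: counts = {1: 2, 2: 3, 5: 1, 4: 2}

{1: 2, 2: 3, 5: 1, 4: 2}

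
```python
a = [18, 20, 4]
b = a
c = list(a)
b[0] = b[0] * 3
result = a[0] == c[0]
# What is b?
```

After line 1: a = [18, 20, 4]
After line 2 (b = a, alias): a = [18, 20, 4], b = [18, 20, 4]
After line 3 (c = list(a) is a copy, new object): c = [18, 20, 4]
After line 4 (b[0] = 18 * 3 = 54; mutates shared a/b): a = b = [54, 20, 4], c = [18, 20, 4]
After line 5 (a[0] = 54, c[0] = 18; result = False)

[54, 20, 4]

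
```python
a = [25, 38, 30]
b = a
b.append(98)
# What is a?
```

After line 1: a = [25, 38, 30]
After line 2 (b = a is an alias, same object): a = [25, 38, 30], b = [25, 38, 30]
After line 3 (b.append mutates the shared list): a = [25, 38, 30, 98], b = [25, 38, 30, 98]

[25, 38, 30, 98]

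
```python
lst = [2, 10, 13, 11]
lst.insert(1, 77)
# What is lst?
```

[2, 77, 10, 13, 11]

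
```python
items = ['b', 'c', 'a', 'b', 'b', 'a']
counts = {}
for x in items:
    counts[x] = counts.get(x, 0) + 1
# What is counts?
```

Initial: counts = {}, items = ['b', 'c', 'a', 'b', 'b', 'a']
See 'b': counts = {'b': 1}
See 'c': counts = {'b': 1, 'c': 1}
See 'a': counts = {'b': 1, 'c': 1, 'a': 1}
See 'b': counts = {'b': 2, 'c': 1, 'a': 1}
See 'b': counts = {'b': 3, 'c': 1, 'a': 1}
See 'a': counts = {'b': 3, 'c': 1, 'a': 2}

{'b': 3, 'c': 1, 'a': 2}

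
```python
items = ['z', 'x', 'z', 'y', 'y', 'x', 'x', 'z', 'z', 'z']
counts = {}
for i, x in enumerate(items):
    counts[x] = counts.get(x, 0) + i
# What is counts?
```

Initial: counts = {}, items = ['z', 'x', 'z', 'y', 'y', 'x', 'x', 'z', 'z', 'z']
i=0, x='z': counts = {'z': 0}
i=1, x='x': counts = {'z': 0, 'x': 1}
i=2, x='z': counts = {'z': 2, 'x': 1}
i=3, x='y': counts = {'z': 2, 'x': 1, 'y': 3}
i=4, x='y': counts = {'z': 2, 'x': 1, 'y': 7}
i=5, x='x': counts = {'z': 2, 'x': 6, 'y': 7}
i=6, x='x': counts = {'z': 2, 'x': 12, 'y': 7}
i=7, x='z': counts = {'z': 9, 'x': 12, 'y': 7}
i=8, x='z': counts = {'z': 17, 'x': 12, 'y': 7}
i=9, x='z': counts = {'z': 26, 'x': 12, 'y': 7}

{'z': 26, 'x': 12, 'y': 7}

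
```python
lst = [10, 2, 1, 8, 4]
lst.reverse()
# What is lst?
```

[4, 8, 1, 2, 10]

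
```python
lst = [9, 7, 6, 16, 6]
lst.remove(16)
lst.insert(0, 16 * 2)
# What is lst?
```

After line 1: lst = [9, 7, 6, 16, 6]
After line 2 (remove first 16): lst = [9, 7, 6, 6]
After line 3 (insert 32 at index 0): lst = [32, 9, 7, 6, 6]

[32, 9, 7, 6, 6]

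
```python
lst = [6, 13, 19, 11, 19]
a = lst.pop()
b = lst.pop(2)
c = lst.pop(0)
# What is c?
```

After line 1: lst = [6, 13, 19, 11, 19]
After line 2 (pop() -> a = 19): lst = [6, 13, 19, 11]
After line 3 (pop(2) -> b = 19): lst = [6, 13, 11]
After line 4 (pop(0) -> c = 6): lst = [13, 11]

6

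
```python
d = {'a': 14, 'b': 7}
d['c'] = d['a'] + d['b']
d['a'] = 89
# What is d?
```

After line 1: d = {'a': 14, 'b': 7}
After line 2 (d['c'] = 14 + 7): d = {'a': 14, 'b': 7, 'c': 21}
After line 3: d = {'a': 89, 'b': 7, 'c': 21}

{'a': 89, 'b': 7, 'c': 21}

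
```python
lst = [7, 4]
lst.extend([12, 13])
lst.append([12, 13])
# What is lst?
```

After line 1: lst = [7, 4]
After line 2 (extend unpacks [12, 13]): lst = [7, 4, 12, 13]
After line 3 (append adds [12, 13] as single element): lst = [7, 4, 12, 13, [12, 13]]

[7, 4, 12, 13, [12, 13]]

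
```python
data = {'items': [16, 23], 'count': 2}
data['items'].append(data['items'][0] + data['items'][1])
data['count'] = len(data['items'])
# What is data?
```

After line 1: data = {'items': [16, 23], 'count': 2}
After line 2 (append 16 + 23 = 39): data = {'items': [16, 23, 39], 'count': 2}
After line 3 (count = len(items) = 3): data = {'items': [16, 23, 39], 'count': 3}

{'items': [16, 23, 39], 'count': 3}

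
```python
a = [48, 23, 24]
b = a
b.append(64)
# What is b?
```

After line 1: a = [48, 23, 24]
After line 2 (b = a is an alias, same object): a = [48, 23, 24], b = [48, 23, 24]
After line 3 (b.append mutates the shared list): a = [48, 23, 24, 64], b = [48, 23, 24, 64]

[48, 23, 24, 64]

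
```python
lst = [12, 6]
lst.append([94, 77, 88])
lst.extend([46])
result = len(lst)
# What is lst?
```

After line 1: lst = [12, 6]
After line 2 (append adds [94, 77, 88] as single element): lst = [12, 6, [94, 77, 88]]
After line 3 (extend unpacks [46], adds 46): lst = [12, 6, [94, 77, 88], 46]
After line 4: result = len(lst) = 4

[12, 6, [94, 77, 88], 46]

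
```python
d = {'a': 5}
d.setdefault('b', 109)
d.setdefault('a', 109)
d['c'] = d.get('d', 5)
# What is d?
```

After line 1: d = {'a': 5}
After line 2 (setdefault adds 'b'=109): d = {'a': 5, 'b': 109}
After line 3 (setdefault 'a' no-op, already exists): d = {'a': 5, 'b': 109}
After line 4 (get('d', 5) returns default since 'd' not in d): d = {'a': 5, 'b': 109, 'c': 5}

{'a': 5, 'b': 109, 'c': 5}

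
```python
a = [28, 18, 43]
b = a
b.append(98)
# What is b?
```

After line 1: a = [28, 18, 43]
After line 2 (b = a is an alias, same object): a = [28, 18, 43], b = [28, 18, 43]
After line 3 (b.append mutates the shared list): a = [28, 18, 43, 98], b = [28, 18, 43, 98]

[28, 18, 43, 98]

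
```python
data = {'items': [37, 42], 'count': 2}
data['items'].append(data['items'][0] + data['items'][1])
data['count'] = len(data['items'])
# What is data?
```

After line 1: data = {'items': [37, 42], 'count': 2}
After line 2 (append 37 + 42 = 79): data = {'items': [37, 42, 79], 'count': 2}
After line 3 (count = len(items) = 3): data = {'items': [37, 42, 79], 'count': 3}

{'items': [37, 42, 79], 'count': 3}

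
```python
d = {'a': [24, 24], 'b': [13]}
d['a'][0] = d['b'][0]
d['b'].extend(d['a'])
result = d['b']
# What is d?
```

After line 1: d = {'a': [24, 24], 'b': [13]}
After line 2 (a[0] = b[0] = 13): d = {'a': [13, 24], 'b': [13]}
After line 3 (b.extend(a) appends [13, 24]): d = {'a': [13, 24], 'b': [13, 13, 24]}
After line 4: result = d['b'] = [13, 13, 24]

{'a': [13, 24], 'b': [13, 13, 24]}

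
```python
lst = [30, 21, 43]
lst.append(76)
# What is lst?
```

[30, 21, 43, 76]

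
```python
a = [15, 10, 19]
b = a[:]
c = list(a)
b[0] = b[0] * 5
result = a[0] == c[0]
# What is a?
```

After line 1: a = [15, 10, 19]
After line 2 (b = a[:], copy): a = [15, 10, 19], b = [15, 10, 19]
After line 3 (c = list(a) is a copy, new object): c = [15, 10, 19]
After line 4 (b[0] = 15 * 5 = 75; only b mutates (copy)): a = [15, 10, 19], b = [75, 10, 19], c = [15, 10, 19]
After line 5 (a[0] = 15, c[0] = 15; result = True)

[15, 10, 19]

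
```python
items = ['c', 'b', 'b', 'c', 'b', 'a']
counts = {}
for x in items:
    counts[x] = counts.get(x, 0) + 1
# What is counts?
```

Initial: counts = {}, items = ['c', 'b', 'b', 'c', 'b', 'a']
See 'c': counts = {'c': 1}
See 'b': counts = {'c': 1, 'b': 1}
See 'b': counts = {'c': 1, 'b': 2}
See 'c': counts = {'c': 2, 'b': 2}
See 'b': counts = {'c': 2, 'b': 3}
See 'a': counts = {'c': 2, 'b': 3, 'a': 1}

{'c': 2, 'b': 3, 'a': 1}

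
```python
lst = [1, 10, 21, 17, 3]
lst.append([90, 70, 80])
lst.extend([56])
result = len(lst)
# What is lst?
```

After line 1: lst = [1, 10, 21, 17, 3]
After line 2 (append adds [90, 70, 80] as single element): lst = [1, 10, 21, 17, 3, [90, 70, 80]]
After line 3 (extend unpacks [56], adds 56): lst = [1, 10, 21, 17, 3, [90, 70, 80], 56]
After line 4: result = len(lst) = 7

[1, 10, 21, 17, 3, [90, 70, 80], 56]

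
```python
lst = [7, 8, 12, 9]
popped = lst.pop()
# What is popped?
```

9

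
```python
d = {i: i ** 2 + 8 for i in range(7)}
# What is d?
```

{0: 8, 1: 9, 2: 12, 3: 17, 4: 24, 5: 33, 6: 44}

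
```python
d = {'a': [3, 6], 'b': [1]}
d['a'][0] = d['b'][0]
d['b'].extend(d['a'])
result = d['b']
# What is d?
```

After line 1: d = {'a': [3, 6], 'b': [1]}
After line 2 (a[0] = b[0] = 1): d = {'a': [1, 6], 'b': [1]}
After line 3 (b.extend(a) appends [1, 6]): d = {'a': [1, 6], 'b': [1, 1, 6]}
After line 4: result = d['b'] = [1, 1, 6]

{'a': [1, 6], 'b': [1, 1, 6]}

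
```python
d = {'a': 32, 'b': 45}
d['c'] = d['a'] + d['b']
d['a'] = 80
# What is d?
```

After line 1: d = {'a': 32, 'b': 45}
After line 2 (d['c'] = 32 + 45): d = {'a': 32, 'b': 45, 'c': 77}
After line 3: d = {'a': 80, 'b': 45, 'c': 77}

{'a': 80, 'b': 45, 'c': 77}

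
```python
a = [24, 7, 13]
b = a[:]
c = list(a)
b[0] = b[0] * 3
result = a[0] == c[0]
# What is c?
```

After line 1: a = [24, 7, 13]
After line 2 (b = a[:], copy): a = [24, 7, 13], b = [24, 7, 13]
After line 3 (c = list(a) is a copy, new object): c = [24, 7, 13]
After line 4 (b[0] = 24 * 3 = 72; only b mutates (copy)): a = [24, 7, 13], b = [72, 7, 13], c = [24, 7, 13]
After line 5 (a[0] = 24, c[0] = 24; result = True)

[24, 7, 13]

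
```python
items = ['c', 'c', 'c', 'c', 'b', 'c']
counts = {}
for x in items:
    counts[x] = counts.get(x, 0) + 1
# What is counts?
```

Initial: counts = {}, items = ['c', 'c', 'c', 'c', 'b', 'c']
See 'c': counts = {'c': 1}
See 'c': counts = {'c': 2}
See 'c': counts = {'c': 3}
See 'c': counts = {'c': 4}
See 'b': counts = {'c': 4, 'b': 1}
See 'c': counts = {'c': 5, 'b': 1}

{'c': 5, 'b': 1}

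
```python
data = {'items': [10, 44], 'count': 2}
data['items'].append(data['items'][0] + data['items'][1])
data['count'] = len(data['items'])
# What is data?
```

After line 1: data = {'items': [10, 44], 'count': 2}
After line 2 (append 10 + 44 = 54): data = {'items': [10, 44, 54], 'count': 2}
After line 3 (count = len(items) = 3): data = {'items': [10, 44, 54], 'count': 3}

{'items': [10, 44, 54], 'count': 3}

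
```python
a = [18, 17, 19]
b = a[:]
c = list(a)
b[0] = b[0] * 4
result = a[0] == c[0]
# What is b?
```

After line 1: a = [18, 17, 19]
After line 2 (b = a[:], copy): a = [18, 17, 19], b = [18, 17, 19]
After line 3 (c = list(a) is a copy, new object): c = [18, 17, 19]
After line 4 (b[0] = 18 * 4 = 72; only b mutates (copy)): a = [18, 17, 19], b = [72, 17, 19], c = [18, 17, 19]
After line 5 (a[0] = 18, c[0] = 18; result = True)

[72, 17, 19]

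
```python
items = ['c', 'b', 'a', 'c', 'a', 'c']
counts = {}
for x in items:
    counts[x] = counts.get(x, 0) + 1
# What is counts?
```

Initial: counts = {}, items = ['c', 'b', 'a', 'c', 'a', 'c']
See 'c': counts = {'c': 1}
See 'b': counts = {'c': 1, 'b': 1}
See 'a': counts = {'c': 1, 'b': 1, 'a': 1}
See 'c': counts = {'c': 2, 'b': 1, 'a': 1}
See 'a': counts = {'c': 2, 'b': 1, 'a': 2}
See 'c': counts = {'c': 3, 'b': 1, 'a': 2}

{'c': 3, 'b': 1, 'a': 2}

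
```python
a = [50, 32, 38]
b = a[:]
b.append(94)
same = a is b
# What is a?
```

After line 1: a = [50, 32, 38]
After line 2 (b = a[:] is a shallow copy, new object): a = [50, 32, 38], b = [50, 32, 38]
After line 3 (append only mutates b): a = [50, 32, 38], b = [50, 32, 38, 94]
After line 4 (same = a is b; different objects -> False): same = False

[50, 32, 38]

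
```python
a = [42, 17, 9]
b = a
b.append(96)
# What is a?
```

After line 1: a = [42, 17, 9]
After line 2 (b = a is an alias, same object): a = [42, 17, 9], b = [42, 17, 9]
After line 3 (b.append mutates the shared list): a = [42, 17, 9, 96], b = [42, 17, 9, 96]

[42, 17, 9, 96]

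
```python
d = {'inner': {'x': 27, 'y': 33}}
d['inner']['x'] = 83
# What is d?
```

After line 1: d = {'inner': {'x': 27, 'y': 33}}
After line 2 (inner x overwritten): d = {'inner': {'x': 83, 'y': 33}}

{'inner': {'x': 83, 'y': 33}}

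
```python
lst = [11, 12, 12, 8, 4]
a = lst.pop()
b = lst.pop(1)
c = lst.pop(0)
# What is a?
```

After line 1: lst = [11, 12, 12, 8, 4]
After line 2 (pop() -> a = 4): lst = [11, 12, 12, 8]
After line 3 (pop(1) -> b = 12): lst = [11, 12, 8]
After line 4 (pop(0) -> c = 11): lst = [12, 8]

4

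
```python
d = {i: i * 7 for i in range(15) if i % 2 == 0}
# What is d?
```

{0: 0, 2: 14, 4: 28, 6: 42, 8: 56, 10: 70, 12: 84, 14: 98}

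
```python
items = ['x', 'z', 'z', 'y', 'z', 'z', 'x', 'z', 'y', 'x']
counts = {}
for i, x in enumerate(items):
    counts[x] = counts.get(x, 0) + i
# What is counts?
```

Initial: counts = {}, items = ['x', 'z', 'z', 'y', 'z', 'z', 'x', 'z', 'y', 'x']
i=0, x='x': counts = {'x': 0}
i=1, x='z': counts = {'x': 0, 'z': 1}
i=2, x='z': counts = {'x': 0, 'z': 3}
i=3, x='y': counts = {'x': 0, 'z': 3, 'y': 3}
i=4, x='z': counts = {'x': 0, 'z': 7, 'y': 3}
i=5, x='z': counts = {'x': 0, 'z': 12, 'y': 3}
i=6, x='x': counts = {'x': 6, 'z': 12, 'y': 3}
i=7, x='z': counts = {'x': 6, 'z': 19, 'y': 3}
i=8, x='y': counts = {'x': 6, 'z': 19, 'y': 11}
i=9, x='x': counts = {'x': 15, 'z': 19, 'y': 11}

{'x': 15, 'z': 19, 'y': 11}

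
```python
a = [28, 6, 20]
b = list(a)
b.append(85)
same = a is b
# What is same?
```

After line 1: a = [28, 6, 20]
After line 2 (b = list(a) is a shallow copy, new object): a = [28, 6, 20], b = [28, 6, 20]
After line 3 (append only mutates b): a = [28, 6, 20], b = [28, 6, 20, 85]
After line 4 (same = a is b; different objects -> False): same = False

False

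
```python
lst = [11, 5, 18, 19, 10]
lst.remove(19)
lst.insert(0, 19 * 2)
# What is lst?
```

After line 1: lst = [11, 5, 18, 19, 10]
After line 2 (remove first 19): lst = [11, 5, 18, 10]
After line 3 (insert 38 at index 0): lst = [38, 11, 5, 18, 10]

[38, 11, 5, 18, 10]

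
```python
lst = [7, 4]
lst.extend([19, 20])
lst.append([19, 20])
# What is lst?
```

After line 1: lst = [7, 4]
After line 2 (extend unpacks [19, 20]): lst = [7, 4, 19, 20]
After line 3 (append adds [19, 20] as single element): lst = [7, 4, 19, 20, [19, 20]]

[7, 4, 19, 20, [19, 20]]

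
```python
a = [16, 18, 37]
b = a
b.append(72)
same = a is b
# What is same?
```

After line 1: a = [16, 18, 37]
After line 2 (b = a is an alias, same object): a = [16, 18, 37], b = [16, 18, 37]
After line 3 (b.append mutates the shared list): a = [16, 18, 37, 72], b = [16, 18, 37, 72]
After line 4 (same = a is b; same object -> True): same = True

True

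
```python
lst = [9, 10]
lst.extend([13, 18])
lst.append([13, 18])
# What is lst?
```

After line 1: lst = [9, 10]
After line 2 (extend unpacks [13, 18]): lst = [9, 10, 13, 18]
After line 3 (append adds [13, 18] as single element): lst = [9, 10, 13, 18, [13, 18]]

[9, 10, 13, 18, [13, 18]]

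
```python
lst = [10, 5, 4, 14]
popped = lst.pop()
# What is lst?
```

[10, 5, 4]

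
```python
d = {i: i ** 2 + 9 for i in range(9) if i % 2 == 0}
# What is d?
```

{0: 9, 2: 13, 4: 25, 6: 45, 8: 73}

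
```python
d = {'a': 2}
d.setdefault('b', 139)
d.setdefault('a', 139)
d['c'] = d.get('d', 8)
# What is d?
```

After line 1: d = {'a': 2}
After line 2 (setdefault adds 'b'=139): d = {'a': 2, 'b': 139}
After line 3 (setdefault 'a' no-op, already exists): d = {'a': 2, 'b': 139}
After line 4 (get('d', 8) returns default since 'd' not in d): d = {'a': 2, 'b': 139, 'c': 8}

{'a': 2, 'b': 139, 'c': 8}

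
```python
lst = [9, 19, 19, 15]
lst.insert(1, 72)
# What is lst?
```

[9, 72, 19, 19, 15]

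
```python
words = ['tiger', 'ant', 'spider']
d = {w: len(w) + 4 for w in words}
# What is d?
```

{'tiger': 9, 'ant': 7, 'spider': 10}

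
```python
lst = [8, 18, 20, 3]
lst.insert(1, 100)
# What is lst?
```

[8, 100, 18, 20, 3]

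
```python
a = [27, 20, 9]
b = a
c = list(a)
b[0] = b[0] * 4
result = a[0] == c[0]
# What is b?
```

After line 1: a = [27, 20, 9]
After line 2 (b = a, alias): a = [27, 20, 9], b = [27, 20, 9]
After line 3 (c = list(a) is a copy, new object): c = [27, 20, 9]
After line 4 (b[0] = 27 * 4 = 108; mutates shared a/b): a = b = [108, 20, 9], c = [27, 20, 9]
After line 5 (a[0] = 108, c[0] = 27; result = False)

[108, 20, 9]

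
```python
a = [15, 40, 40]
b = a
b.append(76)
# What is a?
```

After line 1: a = [15, 40, 40]
After line 2 (b = a is an alias, same object): a = [15, 40, 40], b = [15, 40, 40]
After line 3 (b.append mutates the shared list): a = [15, 40, 40, 76], b = [15, 40, 40, 76]

[15, 40, 40, 76]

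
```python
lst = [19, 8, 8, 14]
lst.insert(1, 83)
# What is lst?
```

[19, 83, 8, 8, 14]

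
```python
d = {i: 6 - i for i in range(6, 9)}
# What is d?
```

{6: 0, 7: -1, 8: -2}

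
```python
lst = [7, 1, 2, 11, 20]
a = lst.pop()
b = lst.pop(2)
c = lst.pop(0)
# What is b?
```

After line 1: lst = [7, 1, 2, 11, 20]
After line 2 (pop() -> a = 20): lst = [7, 1, 2, 11]
After line 3 (pop(2) -> b = 2): lst = [7, 1, 11]
After line 4 (pop(0) -> c = 7): lst = [1, 11]

2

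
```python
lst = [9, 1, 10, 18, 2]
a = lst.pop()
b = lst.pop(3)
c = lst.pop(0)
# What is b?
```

After line 1: lst = [9, 1, 10, 18, 2]
After line 2 (pop() -> a = 2): lst = [9, 1, 10, 18]
After line 3 (pop(3) -> b = 18): lst = [9, 1, 10]
After line 4 (pop(0) -> c = 9): lst = [1, 10]

18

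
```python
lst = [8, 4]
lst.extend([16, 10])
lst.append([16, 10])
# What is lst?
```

After line 1: lst = [8, 4]
After line 2 (extend unpacks [16, 10]): lst = [8, 4, 16, 10]
After line 3 (append adds [16, 10] as single element): lst = [8, 4, 16, 10, [16, 10]]

[8, 4, 16, 10, [16, 10]]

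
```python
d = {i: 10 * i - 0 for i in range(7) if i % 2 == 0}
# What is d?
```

{0: 0, 2: 20, 4: 40, 6: 60}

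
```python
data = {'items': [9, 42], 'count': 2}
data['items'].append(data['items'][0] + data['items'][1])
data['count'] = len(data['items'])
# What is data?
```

After line 1: data = {'items': [9, 42], 'count': 2}
After line 2 (append 9 + 42 = 51): data = {'items': [9, 42, 51], 'count': 2}
After line 3 (count = len(items) = 3): data = {'items': [9, 42, 51], 'count': 3}

{'items': [9, 42, 51], 'count': 3}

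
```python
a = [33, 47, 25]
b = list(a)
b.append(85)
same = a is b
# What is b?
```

After line 1: a = [33, 47, 25]
After line 2 (b = list(a) is a shallow copy, new object): a = [33, 47, 25], b = [33, 47, 25]
After line 3 (append only mutates b): a = [33, 47, 25], b = [33, 47, 25, 85]
After line 4 (same = a is b; different objects -> False): same = False

[33, 47, 25, 85]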